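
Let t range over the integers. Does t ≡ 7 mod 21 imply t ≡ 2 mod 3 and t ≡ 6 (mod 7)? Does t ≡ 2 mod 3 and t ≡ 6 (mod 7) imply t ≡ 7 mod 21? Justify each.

(⟹) This fails: t = 7 gives 7 ≡ 7 (mod 21) but 7 ≡ 1 (mod 3), so the conjunction on the right does not hold.

(⟸) This fails: t = 20 satisfies both congruences on the right (20 ≡ 2 mod 3 and 20 ≡ 6 mod 7) yet 20 ≡ 20 (mod 21), not 7.

Both directions fail.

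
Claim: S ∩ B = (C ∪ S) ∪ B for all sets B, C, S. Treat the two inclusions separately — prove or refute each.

The sets are not equal: only the forward inclusion holds.

(⊇) This inclusion fails. Take B = {1}, C = ∅, S = ∅; then 1 ∈ (C ∪ S) ∪ B but 1 ∉ S ∩ B.

(⊆) Let x ∈ S ∩ B. Then either x ∈ B ∩ S and x ∉ C; or x ∈ B ∩ C ∩ S. In each case x ∈ (C ∪ S) ∪ B, so S ∩ B ⊆ (C ∪ S) ∪ B.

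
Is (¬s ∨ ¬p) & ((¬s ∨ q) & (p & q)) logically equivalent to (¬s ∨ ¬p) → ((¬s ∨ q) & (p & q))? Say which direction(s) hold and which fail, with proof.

Not equivalent: only (⇒) holds.

Forward direction. Assume the antecedent. If q is true, the antecedent forces (q = T, p = T, s = F), and the consequent holds there. If q is false, the antecedent cannot hold. Either way the consequent holds.

Converse. This fails. Under q = F, p = T, s = T, the left side is false but the right side is true.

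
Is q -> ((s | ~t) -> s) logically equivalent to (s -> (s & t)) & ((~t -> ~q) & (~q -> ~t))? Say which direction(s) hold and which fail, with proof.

Only the converse holds.

(⇒) This fails. Under q = F, s = T, t = F, the left side is true but the right side is false.

(⇐) Assume the antecedent. If q is true, the antecedent forces (q = T, s = F, t = T) or (q = T, s = T, t = T), and q -> ((s | ~t) -> s) holds there. If q is false, q -> ((s | ~t) -> s) reduces to true regardless of the other variables. Either way q -> ((s | ~t) -> s) holds.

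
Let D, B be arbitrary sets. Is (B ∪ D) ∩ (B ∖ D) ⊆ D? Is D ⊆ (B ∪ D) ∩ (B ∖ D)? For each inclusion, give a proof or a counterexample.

Forward inclusion. This inclusion fails. Take D = ∅, B = {1}; then 1 ∈ (B ∪ D) ∩ (B ∖ D) but 1 ∉ D.

Reverse inclusion. This inclusion fails. Take D = {1}, B = ∅; then 1 ∈ D but 1 ∉ (B ∪ D) ∩ (B ∖ D).

(⊆) fails and (⊇) fails.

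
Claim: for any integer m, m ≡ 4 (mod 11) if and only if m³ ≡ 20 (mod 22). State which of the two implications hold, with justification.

[⇒] This fails: take m = 15. Then 15 ≡ 4 (mod 11), but 15³ = 3375 ≡ 9 (mod 22), not 20.

[⇐] Conversely, the residues r modulo 22 with r³ ≡ 20 (mod 22) are exactly {4}, and each is ≡ 4 (mod 11).

The forward direction fails; the converse holds.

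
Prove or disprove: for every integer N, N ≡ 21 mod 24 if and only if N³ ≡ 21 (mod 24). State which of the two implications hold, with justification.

Equivalent; both directions hold.

(⇐) Suppose N³ ≡ 21 (mod 24). The only residue r in {0, …, 23} with r³ ≡ 21 (mod 24) is r = 21, so N ≡ 21 (mod 24).

(⇒) Suppose N ≡ 21 mod 24. Write N = 24j + 21. Then (24j + 21)³ = 13824j³ + 36288j² + 31752j + 9261 = 24(576j³ + 1512j² + 1323j + 385) + 21, so N³ ≡ 21 (mod 24).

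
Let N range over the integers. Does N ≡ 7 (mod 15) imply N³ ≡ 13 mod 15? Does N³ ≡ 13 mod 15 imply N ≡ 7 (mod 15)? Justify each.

(⟹) Suppose N ≡ 7 (mod 15). Write N = 15j + 7. Then (15j + 7)³ = 3375j³ + 4725j² + 2205j + 343 = 15(225j³ + 315j² + 147j + 22) + 13, so N³ ≡ 13 (mod 15).

(⟸) Conversely, suppose N³ ≡ 13 (mod 15). The only residue r in {0, …, 14} with r³ ≡ 13 (mod 15) is r = 7, so N ≡ 7 (mod 15).

Both directions hold.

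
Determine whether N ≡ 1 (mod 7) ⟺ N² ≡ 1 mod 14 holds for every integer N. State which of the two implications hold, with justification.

Both directions fail.

Forward direction. This fails: take N = 8. Then 8 ≡ 1 (mod 7), but 8² = 64 ≡ 8 (mod 14), not 1.

Converse. This fails: take N = 13. Then 13² = 169 ≡ 1 (mod 14), yet 13 ≡ 6 (mod 7), not 1.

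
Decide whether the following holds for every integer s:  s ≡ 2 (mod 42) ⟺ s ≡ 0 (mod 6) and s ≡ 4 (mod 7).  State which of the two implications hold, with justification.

Both directions fail.

(⇒) This fails: s = 2 gives 2 ≡ 2 (mod 42) but 2 ≡ 2 (mod 6), so the conjunction on the right does not hold.

(⇐) This fails: s = 18 satisfies both congruences on the right (18 ≡ 0 mod 6 and 18 ≡ 4 mod 7) yet 18 ≡ 18 (mod 42), not 2.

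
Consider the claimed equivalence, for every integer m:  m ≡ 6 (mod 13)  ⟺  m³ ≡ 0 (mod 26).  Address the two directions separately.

Neither implication holds.

(→) This fails: take m = 6. Then 6 ≡ 6 (mod 13), but 6³ = 216 ≡ 8 (mod 26), not 0.

(←) This fails: take m = 0. Then 0³ = 0 ≡ 0 (mod 26), yet 0 ≡ 0 (mod 13), not 6.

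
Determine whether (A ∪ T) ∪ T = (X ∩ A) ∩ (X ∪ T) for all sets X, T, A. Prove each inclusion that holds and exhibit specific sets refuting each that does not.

Forward inclusion. This inclusion fails. Take X = ∅, T = {1}, A = ∅; then 1 ∈ (A ∪ T) ∪ T but 1 ∉ (X ∩ A) ∩ (X ∪ T).

Reverse inclusion. Let x ∈ (X ∩ A) ∩ (X ∪ T). Then either x ∈ X ∩ A and x ∉ T; or x ∈ X ∩ T ∩ A. In each case x ∈ (A ∪ T) ∪ T, so (X ∩ A) ∩ (X ∪ T) ⊆ (A ∪ T) ∪ T.

Only the reverse inclusion holds.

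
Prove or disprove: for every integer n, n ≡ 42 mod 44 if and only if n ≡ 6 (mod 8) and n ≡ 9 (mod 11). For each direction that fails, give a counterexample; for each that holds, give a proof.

Forward direction. This fails: n = 42 gives 42 ≡ 42 (mod 44) but 42 ≡ 2 (mod 8), so the conjunction on the right does not hold.

Converse. If n ≡ 6 (mod 8) and n ≡ 9 (mod 11), then by the Chinese remainder theorem n ≡ 86 (mod 88). Since 86 ≡ 42 (mod 44) and 44 ∣ 88, we get n ≡ 42 (mod 44).

Only the reverse direction holds.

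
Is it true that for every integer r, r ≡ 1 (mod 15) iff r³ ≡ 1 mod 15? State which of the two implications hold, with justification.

Both implications hold.

(→) Suppose r ≡ 1 (mod 15). Write r = 15j + 1. Then (15j + 1)³ = 3375j³ + 675j² + 45j + 1 = 15(225j³ + 45j² + 3j) + 1, so r³ ≡ 1 (mod 15).

(←) Conversely, suppose r³ ≡ 1 (mod 15). The only residue r in {0, …, 14} with r³ ≡ 1 (mod 15) is r = 1, so r ≡ 1 (mod 15).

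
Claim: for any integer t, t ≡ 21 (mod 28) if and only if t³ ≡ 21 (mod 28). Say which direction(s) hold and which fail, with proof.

The biconditional holds.

(⇒) Suppose t ≡ 21 (mod 28). Write t = 28j + 21. Then (28j + 21)³ = 21952j³ + 49392j² + 37044j + 9261 = 28(784j³ + 1764j² + 1323j + 330) + 21, so t³ ≡ 21 (mod 28).

(⇐) Conversely, suppose t³ ≡ 21 (mod 28). The only residue r in {0, …, 27} with r³ ≡ 21 (mod 28) is r = 21, so t ≡ 21 (mod 28).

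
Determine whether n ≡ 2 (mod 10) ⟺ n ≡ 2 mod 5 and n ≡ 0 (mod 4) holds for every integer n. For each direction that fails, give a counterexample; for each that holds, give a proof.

Not equivalent: only (⇐) holds.

(⟸) If n ≡ 2 (mod 5) and n ≡ 0 (mod 4), then by the Chinese remainder theorem n ≡ 12 (mod 20). Since 12 ≡ 2 (mod 10) and 10 ∣ 20, we get n ≡ 2 (mod 10).

(⟹) This fails: n = 2 gives 2 ≡ 2 (mod 10) but 2 ≡ 2 (mod 4), so the conjunction on the right does not hold.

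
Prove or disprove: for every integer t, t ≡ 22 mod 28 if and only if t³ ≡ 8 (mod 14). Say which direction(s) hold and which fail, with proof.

(→) Suppose t ≡ 22 (mod 28). Then t³ ≡ 22³ = 10648 (mod 28), and since 14 ∣ 28, also t³ ≡ 8 (mod 14).

(←) This fails: take t = 2. Then 2³ = 8 ≡ 8 (mod 14), yet 2 ≡ 2 (mod 28), not 22.

The forward direction holds; the converse fails.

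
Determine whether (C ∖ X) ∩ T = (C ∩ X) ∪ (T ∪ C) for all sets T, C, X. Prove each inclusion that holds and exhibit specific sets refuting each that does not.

(⟹) Let x ∈ (C ∖ X) ∩ T. Then x ∈ T ∩ C and x ∉ X, from which x ∈ (C ∩ X) ∪ (T ∪ C).

(⟸) This inclusion fails. Take T = {1}, C = ∅, X = ∅; then 1 ∈ (C ∩ X) ∪ (T ∪ C) but 1 ∉ (C ∖ X) ∩ T.

Only the forward inclusion holds.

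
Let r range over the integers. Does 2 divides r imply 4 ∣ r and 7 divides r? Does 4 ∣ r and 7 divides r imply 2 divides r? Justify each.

Only the reverse direction holds.

(⇒) This fails: take r = 2. Certainly 2 ∣ 2, but 4 ∤ 2.

(⇐) Suppose 4 ∣ r and 7 ∣ r. Any common multiple of 4 and 7 is a multiple of their lcm; here gcd(4, 7) = 1, so lcm(4, 7) = 4·7 = 28, so 28 ∣ r. Since 2 ∣ 28, it follows that 2 ∣ r.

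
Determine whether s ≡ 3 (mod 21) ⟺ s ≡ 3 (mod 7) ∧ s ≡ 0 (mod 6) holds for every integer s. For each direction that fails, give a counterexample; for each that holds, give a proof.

Not equivalent: only (⇐) holds.

[⇒] This fails: s = 3 gives 3 ≡ 3 (mod 21) but 3 ≡ 3 (mod 6), so the conjunction on the right does not hold.

[⇐] Conversely, if s ≡ 3 (mod 7) and s ≡ 0 (mod 6), then by the Chinese remainder theorem s ≡ 24 (mod 42). Since 24 ≡ 3 (mod 21) and 21 ∣ 42, we get s ≡ 3 (mod 21).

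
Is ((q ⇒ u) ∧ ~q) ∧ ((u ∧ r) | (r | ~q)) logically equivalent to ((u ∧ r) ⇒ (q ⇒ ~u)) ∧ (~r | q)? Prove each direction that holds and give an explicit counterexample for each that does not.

Both directions fail.

(⇒) This fails. Under u = F, q = F, r = T, the left side is true but the right side is false.

(⇐) This fails. Under u = F, q = T, r = F, the left side is false but the right side is true.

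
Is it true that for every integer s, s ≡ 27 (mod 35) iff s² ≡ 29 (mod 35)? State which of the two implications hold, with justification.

[⇒] Suppose s ≡ 27 (mod 35). Write s = 35j + 27. Then (35j + 27)² = 1225j² + 1890j + 729 = 35(35j² + 54j + 20) + 29, so s² ≡ 29 (mod 35).

[⇐] This fails: take s = 8. Then 8² = 64 ≡ 29 (mod 35), yet 8 ≡ 8 (mod 35), not 27.

Not equivalent: only (⇒) holds.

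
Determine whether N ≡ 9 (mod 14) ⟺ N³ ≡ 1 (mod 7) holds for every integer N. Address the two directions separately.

[⇐] This fails: take N = 1. Then 1³ = 1 ≡ 1 (mod 7), yet 1 ≡ 1 (mod 14), not 9.

[⇒] Suppose N ≡ 9 (mod 14). Then N³ ≡ 9³ = 729 (mod 14), and since 7 ∣ 14, also N³ ≡ 1 (mod 7).

(⇒) holds; (⇐) fails.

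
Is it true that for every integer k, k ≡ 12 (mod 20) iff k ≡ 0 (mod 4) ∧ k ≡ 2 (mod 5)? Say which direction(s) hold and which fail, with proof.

[⇐] If k ≡ 0 (mod 4) and k ≡ 2 (mod 5), then by the Chinese remainder theorem k ≡ 12 (mod 20). This is exactly k ≡ 12 (mod 20).

[⇒] Suppose k ≡ 12 (mod 20); write k = 20j + 12. Since 4 ∣ 20, reducing mod 4 gives k ≡ 12 ≡ 0 (mod 4); since 5 ∣ 20, reducing mod 5 gives k ≡ 12 ≡ 2 (mod 5).

Equivalent; both directions hold.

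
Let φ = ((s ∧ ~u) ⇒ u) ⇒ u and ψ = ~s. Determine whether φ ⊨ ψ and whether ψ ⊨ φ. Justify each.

(⇒) fails and (⇐) fails.

Forward direction. This fails. Under s = T, u = F, the left side is true but the right side is false.

Converse. This fails. Under s = F, u = F, the left side is false but the right side is true.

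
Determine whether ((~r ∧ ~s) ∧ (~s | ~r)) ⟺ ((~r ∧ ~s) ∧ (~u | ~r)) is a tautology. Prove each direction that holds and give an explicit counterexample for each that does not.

Both directions hold; the statement is true.

(⇐) Assume the antecedent. If u is true, the antecedent forces (u = T, s = F, r = F), and (~r ∧ ~s) ∧ (~s | ~r) holds there. If u is false, the antecedent forces (u = F, s = F, r = F), and (~r ∧ ~s) ∧ (~s | ~r) holds there. Either way (~r ∧ ~s) ∧ (~s | ~r) holds.

(⇒) Assume the antecedent. If u is true, the antecedent forces (u = T, s = F, r = F), and (~r ∧ ~s) ∧ (~u | ~r) holds there. If u is false, the antecedent forces (u = F, s = F, r = F), and (~r ∧ ~s) ∧ (~u | ~r) holds there. Either way (~r ∧ ~s) ∧ (~u | ~r) holds.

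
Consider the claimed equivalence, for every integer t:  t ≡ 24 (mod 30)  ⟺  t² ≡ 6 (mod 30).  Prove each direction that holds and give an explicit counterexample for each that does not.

(→) Suppose t ≡ 24 (mod 30). Write t = 30j + 24. Then (30j + 24)² = 900j² + 1440j + 576 = 30(30j² + 48j + 19) + 6, so t² ≡ 6 (mod 30).

(←) This fails: take t = 6. Then 6² = 36 ≡ 6 (mod 30), yet 6 ≡ 6 (mod 30), not 24.

Only the forward implication holds.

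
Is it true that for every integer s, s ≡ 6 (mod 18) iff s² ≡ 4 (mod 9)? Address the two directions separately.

(→) This fails: take s = 6. Then 6 ≡ 6 (mod 18), but 6² = 36 ≡ 0 (mod 9), not 4.

(←) This fails: take s = 2. Then 2² = 4 ≡ 4 (mod 9), yet 2 ≡ 2 (mod 18), not 6.

(⇒) fails and (⇐) fails.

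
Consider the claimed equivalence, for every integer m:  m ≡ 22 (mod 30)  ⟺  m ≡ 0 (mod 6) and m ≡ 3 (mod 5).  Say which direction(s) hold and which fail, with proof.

Neither direction holds.

(⟹) This fails: m = 22 gives 22 ≡ 22 (mod 30) but 22 ≡ 4 (mod 6), so the conjunction on the right does not hold.

(⟸) This fails: m = 18 satisfies both congruences on the right (18 ≡ 0 mod 6 and 18 ≡ 3 mod 5) yet 18 ≡ 18 (mod 30), not 22.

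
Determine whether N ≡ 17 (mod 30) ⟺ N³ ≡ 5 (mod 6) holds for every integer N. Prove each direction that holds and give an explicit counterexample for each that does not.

(⟸) This fails: take N = 5. Then 5³ = 125 ≡ 5 (mod 6), yet 5 ≡ 5 (mod 30), not 17.

(⟹) Suppose N ≡ 17 (mod 30). Then N³ ≡ 17³ = 4913 (mod 30), and since 6 ∣ 30, also N³ ≡ 5 (mod 6).

The forward direction holds; the converse fails.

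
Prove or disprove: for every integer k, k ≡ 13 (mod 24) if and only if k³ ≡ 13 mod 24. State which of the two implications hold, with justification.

Equivalent; both directions hold.

(⟸) Suppose k³ ≡ 13 (mod 24). The only residue r in {0, …, 23} with r³ ≡ 13 (mod 24) is r = 13, so k ≡ 13 (mod 24).

(⟹) Suppose k ≡ 13 (mod 24). Write k = 24j + 13. Then (24j + 13)³ = 13824j³ + 22464j² + 12168j + 2197 = 24(576j³ + 936j² + 507j + 91) + 13, so k³ ≡ 13 (mod 24).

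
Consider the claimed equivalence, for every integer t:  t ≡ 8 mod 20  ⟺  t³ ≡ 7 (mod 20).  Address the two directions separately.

(→) This fails: take t = 8. Then 8 ≡ 8 (mod 20), but 8³ = 512 ≡ 12 (mod 20), not 7.

(←) This fails: take t = 3. Then 3³ = 27 ≡ 7 (mod 20), yet 3 ≡ 3 (mod 20), not 8.

Neither implication holds.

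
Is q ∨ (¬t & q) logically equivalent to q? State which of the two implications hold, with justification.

Equivalent; both directions hold.

(→) Assume the antecedent. If q is true, q reduces to true regardless of the other variables. If q is false, the antecedent cannot hold. Either way q holds.

(←) Assume the antecedent. If q is true, q ∨ (¬t & q) reduces to true regardless of the other variables. If q is false, the antecedent cannot hold. Either way q ∨ (¬t & q) holds.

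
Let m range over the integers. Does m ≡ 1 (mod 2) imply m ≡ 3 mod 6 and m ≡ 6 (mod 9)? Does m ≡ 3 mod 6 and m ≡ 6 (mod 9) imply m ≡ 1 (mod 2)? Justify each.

(←) If m ≡ 3 (mod 6) and m ≡ 6 (mod 9), then by the Chinese remainder theorem m ≡ 15 (mod 18). Since 15 ≡ 1 (mod 2) and 2 ∣ 18, we get m ≡ 1 (mod 2).

(→) This fails: m = 1 gives 1 ≡ 1 (mod 2) but 1 ≡ 1 (mod 6), so the conjunction on the right does not hold.

The forward direction fails; the converse holds.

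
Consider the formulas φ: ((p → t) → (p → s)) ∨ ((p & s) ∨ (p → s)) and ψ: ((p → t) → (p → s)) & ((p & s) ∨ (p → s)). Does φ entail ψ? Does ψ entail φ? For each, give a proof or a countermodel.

Only the reverse direction holds.

(⟸) Assume the antecedent. If s is true, the consequent reduces to true regardless of the other variables. If s is false, the antecedent forces (t = F, s = F, p = F) or (t = T, s = F, p = F), and the consequent holds there. Either way the consequent holds.

(⟹) This fails. Under t = F, s = F, p = T, the left side is true but the right side is false.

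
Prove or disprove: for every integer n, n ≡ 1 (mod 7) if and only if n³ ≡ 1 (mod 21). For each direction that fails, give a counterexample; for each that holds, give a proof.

Both directions fail.

(⟹) This fails: take n = 8. Then 8 ≡ 1 (mod 7), but 8³ = 512 ≡ 8 (mod 21), not 1.

(⟸) This fails: take n = 4. Then 4³ = 64 ≡ 1 (mod 21), yet 4 ≡ 4 (mod 7), not 1.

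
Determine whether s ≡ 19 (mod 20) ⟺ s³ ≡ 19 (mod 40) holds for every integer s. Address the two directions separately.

The forward direction fails; the converse holds.

(→) This fails: take s = 39. Then 39 ≡ 19 (mod 20), but 39³ = 59319 ≡ 39 (mod 40), not 19.

(←) Conversely, the residues r modulo 40 with r³ ≡ 19 (mod 40) are exactly {19}, and each is ≡ 19 (mod 20).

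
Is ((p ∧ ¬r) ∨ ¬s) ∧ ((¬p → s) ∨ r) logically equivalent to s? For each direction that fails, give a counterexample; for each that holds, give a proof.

Forward direction. This fails. Under s = F, p = T, r = F, the left side is true but the right side is false.

Converse. This fails. Under s = T, p = F, r = F, the left side is false but the right side is true.

Both directions fail.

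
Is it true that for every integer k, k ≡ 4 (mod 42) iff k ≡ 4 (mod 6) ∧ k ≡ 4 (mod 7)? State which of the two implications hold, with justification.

Both directions hold; the statement is true.

Forward direction. Suppose k ≡ 4 (mod 42); write k = 42j + 4. Since 6 ∣ 42, reducing mod 6 gives k ≡ 4 (mod 6); since 7 ∣ 42, reducing mod 7 gives k ≡ 4 (mod 7).

Converse. If k ≡ 4 (mod 6) and k ≡ 4 (mod 7), then by the Chinese remainder theorem k ≡ 4 (mod 42). This is exactly k ≡ 4 (mod 42).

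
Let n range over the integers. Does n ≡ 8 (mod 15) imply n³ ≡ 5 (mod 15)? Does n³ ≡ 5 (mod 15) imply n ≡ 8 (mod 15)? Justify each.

(→) This fails: take n = 8. Then 8 ≡ 8 (mod 15), but 8³ = 512 ≡ 2 (mod 15), not 5.

(←) This fails: take n = 5. Then 5³ = 125 ≡ 5 (mod 15), yet 5 ≡ 5 (mod 15), not 8.

Both directions fail.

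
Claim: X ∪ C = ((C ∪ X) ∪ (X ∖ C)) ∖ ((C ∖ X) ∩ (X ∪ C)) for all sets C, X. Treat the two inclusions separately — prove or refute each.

Forward inclusion. This inclusion fails. Take C = {1}, X = ∅; then 1 ∈ X ∪ C but 1 ∉ ((C ∪ X) ∪ (X ∖ C)) ∖ ((C ∖ X) ∩ (X ∪ C)).

Reverse inclusion. Let x ∈ ((C ∪ X) ∪ (X ∖ C)) ∖ ((C ∖ X) ∩ (X ∪ C)). Then either x ∈ X and x ∉ C; or x ∈ C ∩ X. In each case x ∈ X ∪ C, so ((C ∪ X) ∪ (X ∖ C)) ∖ ((C ∖ X) ∩ (X ∪ C)) ⊆ X ∪ C.

(⊆) fails; (⊇) holds.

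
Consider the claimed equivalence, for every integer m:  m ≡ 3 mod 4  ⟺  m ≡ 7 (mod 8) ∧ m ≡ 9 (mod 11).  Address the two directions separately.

Only the reverse direction holds.

(⇐) If m ≡ 7 (mod 8) and m ≡ 9 (mod 11), then by the Chinese remainder theorem m ≡ 31 (mod 88). Since 31 ≡ 3 (mod 4) and 4 ∣ 88, we get m ≡ 3 (mod 4).

(⇒) This fails: m = 3 gives 3 ≡ 3 (mod 4) but 3 ≡ 3 (mod 8), so the conjunction on the right does not hold.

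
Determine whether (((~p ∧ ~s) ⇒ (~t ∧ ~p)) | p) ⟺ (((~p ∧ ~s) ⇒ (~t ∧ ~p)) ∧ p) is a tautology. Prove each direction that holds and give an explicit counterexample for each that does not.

Forward direction. This fails. Under p = F, s = F, t = F, the left side is true but the right side is false.

Converse. Assume the antecedent. If p is true, ((~p ∧ ~s) ⇒ (~t ∧ ~p)) | p reduces to true regardless of the other variables. If p is false, the antecedent cannot hold. Either way ((~p ∧ ~s) ⇒ (~t ∧ ~p)) | p holds.

Only the converse holds.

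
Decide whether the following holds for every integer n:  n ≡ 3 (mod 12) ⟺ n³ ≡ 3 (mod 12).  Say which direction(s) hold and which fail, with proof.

Equivalent; both directions hold.

Forward direction. Suppose n ≡ 3 (mod 12). Write n = 12j + 3. Then (12j + 3)³ = 1728j³ + 1296j² + 324j + 27 = 12(144j³ + 108j² + 27j + 2) + 3, so n³ ≡ 3 (mod 12).

Converse. For the converse, argue contrapositively. If n ≢ 3 (mod 12), then n is congruent to one of 0, 1, 2, 4, 5, 6, 7, 8, 9, 10, 11 modulo 12, and these give n³ ≡ 0, 1, 8, 4, 5, 0, 7, 8, 9, 4, 11 respectively — never 3.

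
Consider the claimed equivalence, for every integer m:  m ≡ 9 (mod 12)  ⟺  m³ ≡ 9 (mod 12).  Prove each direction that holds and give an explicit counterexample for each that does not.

Both directions hold.

(→) Suppose m ≡ 9 (mod 12). Write m = 12j + 9. Then (12j + 9)³ = 1728j³ + 3888j² + 2916j + 729 = 12(144j³ + 324j² + 243j + 60) + 9, so m³ ≡ 9 (mod 12).

(←) For the converse, argue contrapositively. If m ≢ 9 (mod 12), then m is congruent to one of 0, 1, 2, 3, 4, 5, 6, 7, 8, 10, 11 modulo 12, and these give m³ ≡ 0, 1, 8, 3, 4, 5, 0, 7, 8, 4, 11 respectively — never 9.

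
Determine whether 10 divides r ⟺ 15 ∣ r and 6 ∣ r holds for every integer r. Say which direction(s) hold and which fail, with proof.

(→) This fails: take r = 10. Certainly 10 ∣ 10, but 15 ∤ 10.

(←) Suppose 15 ∣ r and 6 ∣ r. Any common multiple of 15 and 6 is a multiple of their lcm; here lcm(15, 6) = 15·6/gcd(15, 6) = 90/3 = 30, so 30 ∣ r. Since 10 ∣ 30, it follows that 10 ∣ r.

Only the converse holds.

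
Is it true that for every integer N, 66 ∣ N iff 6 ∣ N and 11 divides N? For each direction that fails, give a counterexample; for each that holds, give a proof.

(⟹) If 66 ∣ N, write N = 66q. Since 66 = 11·6, N = 6·(11q), so 6 ∣ N; and since 66 = 6·11, N = 11·(6q), so 11 ∣ N.

(⟸) Suppose 6 ∣ N and 11 ∣ N. Any common multiple of 6 and 11 is a multiple of their lcm; here gcd(6, 11) = 1, so lcm(6, 11) = 6·11 = 66, so 66 ∣ N.

The biconditional holds.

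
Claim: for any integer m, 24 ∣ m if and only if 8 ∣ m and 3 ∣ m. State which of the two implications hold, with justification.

Both directions hold.

(→) If 24 ∣ m, write m = 24q. Since 24 = 3·8, m = 8·(3q), so 8 ∣ m; and since 24 = 8·3, m = 3·(8q), so 3 ∣ m.

(←) Suppose 8 ∣ m and 3 ∣ m. Any common multiple of 8 and 3 is a multiple of their lcm; here gcd(8, 3) = 1, so lcm(8, 3) = 8·3 = 24, so 24 ∣ m.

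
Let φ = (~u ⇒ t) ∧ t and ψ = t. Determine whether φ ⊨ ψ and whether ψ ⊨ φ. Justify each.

Both implications hold.

(→) Assume the antecedent. If u is true, the antecedent forces (u = T, t = T), and t holds there. If u is false, the antecedent forces (u = F, t = T), and t holds there. Either way t holds.

(←) Assume the antecedent. If u is true, the antecedent forces (u = T, t = T), and (~u ⇒ t) ∧ t holds there. If u is false, the antecedent forces (u = F, t = T), and (~u ⇒ t) ∧ t holds there. Either way (~u ⇒ t) ∧ t holds.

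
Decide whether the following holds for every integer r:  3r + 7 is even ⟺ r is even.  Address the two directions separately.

Neither direction holds.

(→) This fails: r = 7 gives 3r + 7 = 28, which is even, but 7 is odd, not even.

(←) This also fails: r = 4 is even, but 3r + 7 = 19 is odd, not even.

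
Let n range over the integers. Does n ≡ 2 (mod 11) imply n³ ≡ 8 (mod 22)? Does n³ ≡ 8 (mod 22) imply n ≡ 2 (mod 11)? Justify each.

[⇒] This fails: take n = 13. Then 13 ≡ 2 (mod 11), but 13³ = 2197 ≡ 19 (mod 22), not 8.

[⇐] Conversely, the residues r modulo 22 with r³ ≡ 8 (mod 22) are exactly {2}, and each is ≡ 2 (mod 11).

Only the converse holds.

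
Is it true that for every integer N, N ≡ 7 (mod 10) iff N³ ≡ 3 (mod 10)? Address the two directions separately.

Both directions hold; the statement is true.

Forward direction. Suppose N ≡ 7 (mod 10). Write N = 10j + 7. Then (10j + 7)³ = 1000j³ + 2100j² + 1470j + 343 = 10(100j³ + 210j² + 147j + 34) + 3, so N³ ≡ 3 (mod 10).

Converse. For the converse, argue contrapositively. If N ≢ 7 (mod 10), then N is congruent to one of 0, 1, 2, 3, 4, 5, 6, 8, 9 modulo 10, and these give N³ ≡ 0, 1, 8, 7, 4, 5, 6, 2, 9 respectively — never 3.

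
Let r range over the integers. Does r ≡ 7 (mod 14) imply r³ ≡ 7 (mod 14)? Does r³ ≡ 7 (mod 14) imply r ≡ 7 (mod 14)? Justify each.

Both directions hold.

(→) Suppose r ≡ 7 (mod 14). Write r = 14j + 7. Then (14j + 7)³ = 2744j³ + 4116j² + 2058j + 343 = 14(196j³ + 294j² + 147j + 24) + 7, so r³ ≡ 7 (mod 14).

(←) Conversely, suppose r³ ≡ 7 (mod 14). The only residue r in {0, …, 13} with r³ ≡ 7 (mod 14) is r = 7, so r ≡ 7 (mod 14).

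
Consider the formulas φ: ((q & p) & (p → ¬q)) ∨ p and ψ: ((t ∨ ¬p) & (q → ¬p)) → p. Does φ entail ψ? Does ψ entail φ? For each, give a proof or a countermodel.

[⇒] Assume the antecedent. If q is true, the antecedent forces (q = T, t = F, p = T) or (q = T, t = T, p = T), and ((t ∨ ¬p) & (q → ¬p)) → p holds there. If q is false, the antecedent forces (q = F, t = F, p = T) or (q = F, t = T, p = T), and ((t ∨ ¬p) & (q → ¬p)) → p holds there. Either way ((t ∨ ¬p) & (q → ¬p)) → p holds.

[⇐] Assume the antecedent. If q is true, the antecedent forces (q = T, t = F, p = T) or (q = T, t = T, p = T), and ((q & p) & (p → ¬q)) ∨ p holds there. If q is false, the antecedent forces (q = F, t = F, p = T) or (q = F, t = T, p = T), and ((q & p) & (p → ¬q)) ∨ p holds there. Either way ((q & p) & (p → ¬q)) ∨ p holds.

Both directions hold.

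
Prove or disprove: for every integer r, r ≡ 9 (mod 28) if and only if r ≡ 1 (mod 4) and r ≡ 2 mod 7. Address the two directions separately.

Both directions hold; the statement is true.

(→) Suppose r ≡ 9 (mod 28); write r = 28j + 9. Since 4 ∣ 28, reducing mod 4 gives r ≡ 9 ≡ 1 (mod 4); since 7 ∣ 28, reducing mod 7 gives r ≡ 9 ≡ 2 (mod 7).

(←) Conversely, if r ≡ 1 (mod 4) and r ≡ 2 (mod 7), then by the Chinese remainder theorem r ≡ 9 (mod 28). This is exactly r ≡ 9 (mod 28).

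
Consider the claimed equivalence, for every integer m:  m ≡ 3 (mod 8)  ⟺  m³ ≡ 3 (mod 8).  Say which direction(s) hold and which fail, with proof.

(⇒) Suppose m ≡ 3 (mod 8). Write m = 8j + 3. Then (8j + 3)³ = 512j³ + 576j² + 216j + 27 = 8(64j³ + 72j² + 27j + 3) + 3, so m³ ≡ 3 (mod 8).

(⇐) Conversely, suppose m³ ≡ 3 (mod 8). The only residue r in {0, …, 7} with r³ ≡ 3 (mod 8) is r = 3, so m ≡ 3 (mod 8).

Both directions hold.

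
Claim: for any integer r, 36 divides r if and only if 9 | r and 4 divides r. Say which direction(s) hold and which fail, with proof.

Both implications hold.

(⇐) Suppose 9 ∣ r and 4 ∣ r. Any common multiple of 9 and 4 is a multiple of their lcm; here gcd(9, 4) = 1, so lcm(9, 4) = 9·4 = 36, so 36 ∣ r.

(⇒) If 36 ∣ r, write r = 36q. Since 36 = 4·9, r = 9·(4q), so 9 ∣ r; and since 36 = 9·4, r = 4·(9q), so 4 ∣ r.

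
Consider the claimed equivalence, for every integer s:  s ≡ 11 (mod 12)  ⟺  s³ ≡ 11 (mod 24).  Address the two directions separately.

(→) This fails: take s = 23. Then 23 ≡ 11 (mod 12), but 23³ = 12167 ≡ 23 (mod 24), not 11.

(←) Conversely, the residues r modulo 24 with r³ ≡ 11 (mod 24) are exactly {11}, and each is ≡ 11 (mod 12).

The forward direction fails; the converse holds.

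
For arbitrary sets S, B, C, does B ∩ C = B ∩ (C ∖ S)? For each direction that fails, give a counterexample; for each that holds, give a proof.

Only the reverse inclusion holds.

(⟹) This inclusion fails. Take S = {1}, B = {1}, C = {1}; then 1 ∈ B ∩ C but 1 ∉ B ∩ (C ∖ S).

(⟸) Let x ∈ B ∩ (C ∖ S). Then x ∈ B ∩ C and x ∉ S, from which x ∈ B ∩ C.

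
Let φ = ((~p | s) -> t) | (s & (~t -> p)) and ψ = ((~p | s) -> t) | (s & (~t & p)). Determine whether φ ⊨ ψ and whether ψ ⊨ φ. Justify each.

Equivalent; both directions hold.

(⟹) Assume the antecedent. If t is true, the consequent reduces to true regardless of the other variables. If t is false, the antecedent forces (s = F, t = F, p = T) or (s = T, t = F, p = T), and the consequent holds there. Either way the consequent holds.

(⟸) Assume the antecedent. If t is true, the consequent reduces to true regardless of the other variables. If t is false, the antecedent forces (s = F, t = F, p = T) or (s = T, t = F, p = T), and the consequent holds there. Either way the consequent holds.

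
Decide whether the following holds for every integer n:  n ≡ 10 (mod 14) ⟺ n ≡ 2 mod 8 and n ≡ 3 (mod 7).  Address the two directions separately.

[⇐] If n ≡ 2 (mod 8) and n ≡ 3 (mod 7), then by the Chinese remainder theorem n ≡ 10 (mod 56). Since 10 ≡ 10 (mod 14) and 14 ∣ 56, we get n ≡ 10 (mod 14).

[⇒] This fails: n = 24 gives 24 ≡ 10 (mod 14) but 24 ≡ 0 (mod 8), so the conjunction on the right does not hold.

Only the converse holds.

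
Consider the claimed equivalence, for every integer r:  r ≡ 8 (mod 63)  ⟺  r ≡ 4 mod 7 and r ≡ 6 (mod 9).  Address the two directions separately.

(→) This fails: r = 8 gives 8 ≡ 8 (mod 63) but 8 ≡ 1 (mod 7), so the conjunction on the right does not hold.

(←) This fails: r = 60 satisfies both congruences on the right (60 ≡ 4 mod 7 and 60 ≡ 6 mod 9) yet 60 ≡ 60 (mod 63), not 8.

Both directions fail.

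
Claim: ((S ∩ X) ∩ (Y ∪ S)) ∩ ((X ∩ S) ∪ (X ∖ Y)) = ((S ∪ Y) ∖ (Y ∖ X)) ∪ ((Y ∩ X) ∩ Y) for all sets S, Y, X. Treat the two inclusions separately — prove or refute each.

(⊆) Let x ∈ ((S ∩ X) ∩ (Y ∪ S)) ∩ ((X ∩ S) ∪ (X ∖ Y)). Then either x ∈ S ∩ X and x ∉ Y; or x ∈ S ∩ Y ∩ X. In each case x ∈ ((S ∪ Y) ∖ (Y ∖ X)) ∪ ((Y ∩ X) ∩ Y), so ((S ∩ X) ∩ (Y ∪ S)) ∩ ((X ∩ S) ∪ (X ∖ Y)) ⊆ ((S ∪ Y) ∖ (Y ∖ X)) ∪ ((Y ∩ X) ∩ Y).

(⊇) This inclusion fails. Take S = {1}, Y = ∅, X = ∅; then 1 ∈ ((S ∪ Y) ∖ (Y ∖ X)) ∪ ((Y ∩ X) ∩ Y) but 1 ∉ ((S ∩ X) ∩ (Y ∪ S)) ∩ ((X ∩ S) ∪ (X ∖ Y)).

Only the forward inclusion holds.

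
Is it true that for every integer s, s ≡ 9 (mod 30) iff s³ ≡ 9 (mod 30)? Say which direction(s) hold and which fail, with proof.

Both implications hold.

[⇒] Suppose s ≡ 9 (mod 30). Write s = 30j + 9. Then (30j + 9)³ = 27000j³ + 24300j² + 7290j + 729 = 30(900j³ + 810j² + 243j + 24) + 9, so s³ ≡ 9 (mod 30).

[⇐] Conversely, suppose s³ ≡ 9 (mod 30). The only residue r in {0, …, 29} with r³ ≡ 9 (mod 30) is r = 9, so s ≡ 9 (mod 30).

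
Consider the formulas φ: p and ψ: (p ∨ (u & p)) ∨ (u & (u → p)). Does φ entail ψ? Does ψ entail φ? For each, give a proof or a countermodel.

(←) Assume the antecedent. If p is true, p reduces to true regardless of the other variables. If p is false, the antecedent cannot hold. Either way p holds.

(→) Assume the antecedent. If p is true, (p ∨ (u & p)) ∨ (u & (u → p)) reduces to true regardless of the other variables. If p is false, the antecedent cannot hold. Either way (p ∨ (u & p)) ∨ (u & (u → p)) holds.

Both directions hold.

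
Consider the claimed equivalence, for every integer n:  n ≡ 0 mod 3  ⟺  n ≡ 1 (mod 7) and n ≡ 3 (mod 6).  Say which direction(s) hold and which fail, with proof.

(⟹) This fails: n = 0 gives 0 ≡ 0 (mod 3) but 0 ≡ 0 (mod 7), so the conjunction on the right does not hold.

(⟸) Conversely, if n ≡ 1 (mod 7) and n ≡ 3 (mod 6), then by the Chinese remainder theorem n ≡ 15 (mod 42). Since 15 ≡ 0 (mod 3) and 3 ∣ 42, we get n ≡ 0 (mod 3).

The forward direction fails; the converse holds.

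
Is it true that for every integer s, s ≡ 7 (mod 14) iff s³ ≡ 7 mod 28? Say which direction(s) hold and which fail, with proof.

(←) The residues r modulo 28 with r³ ≡ 7 (mod 28) are exactly {7}, and each is ≡ 7 (mod 14).

(→) This fails: take s = 21. Then 21 ≡ 7 (mod 14), but 21³ = 9261 ≡ 21 (mod 28), not 7.

Not equivalent: only (⇐) holds.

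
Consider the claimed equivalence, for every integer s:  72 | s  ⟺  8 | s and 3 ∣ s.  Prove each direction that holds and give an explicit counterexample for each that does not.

Not equivalent: only (⇒) holds.

Forward direction. If 72 ∣ s, write s = 72q. Since 72 = 9·8, s = 8·(9q), so 8 ∣ s; and since 72 = 24·3, s = 3·(24q), so 3 ∣ s.

Converse. This fails: take s = 24. Both 8 ∣ 24 and 3 ∣ 24, yet 24 is not a multiple of 72 (since 24 = 0·72 + 24), so 72 ∤ 24.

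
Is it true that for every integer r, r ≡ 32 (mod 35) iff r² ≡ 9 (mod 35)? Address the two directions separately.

(→) Suppose r ≡ 32 (mod 35). Write r = 35j + 32. Then (35j + 32)² = 1225j² + 2240j + 1024 = 35(35j² + 64j + 29) + 9, so r² ≡ 9 (mod 35).

(←) This fails: take r = 3. Then 3² = 9 ≡ 9 (mod 35), yet 3 ≡ 3 (mod 35), not 32.

The forward direction holds; the converse fails.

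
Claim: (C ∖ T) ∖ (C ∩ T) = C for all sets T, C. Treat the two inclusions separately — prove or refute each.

(⊇) This inclusion fails. Take T = {1}, C = {1}; then 1 ∈ C but 1 ∉ (C ∖ T) ∖ (C ∩ T).

(⊆) Let x ∈ (C ∖ T) ∖ (C ∩ T). Then x ∈ C and x ∉ T, from which x ∈ C.

Only the forward inclusion holds.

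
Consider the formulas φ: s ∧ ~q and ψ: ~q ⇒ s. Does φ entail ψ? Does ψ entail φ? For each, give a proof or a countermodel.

Forward direction. Assume the antecedent. If q is true, the antecedent cannot hold. If q is false, the antecedent forces (q = F, s = T), and ~q ⇒ s holds there. Either way ~q ⇒ s holds.

Converse. This fails. Under q = T, s = F, the left side is false but the right side is true.

(⇒) holds; (⇐) fails.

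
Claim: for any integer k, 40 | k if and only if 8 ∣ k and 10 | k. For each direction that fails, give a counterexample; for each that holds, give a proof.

Both implications hold.

[⇒] If 40 ∣ k, write k = 40q. Since 40 = 5·8, k = 8·(5q), so 8 ∣ k; and since 40 = 4·10, k = 10·(4q), so 10 ∣ k.

[⇐] Suppose 8 ∣ k and 10 ∣ k. Any common multiple of 8 and 10 is a multiple of their lcm; here lcm(8, 10) = 8·10/gcd(8, 10) = 80/2 = 40, so 40 ∣ k.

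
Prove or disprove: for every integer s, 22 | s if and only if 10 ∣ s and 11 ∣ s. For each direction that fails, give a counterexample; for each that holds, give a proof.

(⟹) This fails: take s = 22. Certainly 22 ∣ 22, but 10 ∤ 22.

(⟸) Suppose 10 ∣ s and 11 ∣ s. Any common multiple of 10 and 11 is a multiple of their lcm; here gcd(10, 11) = 1, so lcm(10, 11) = 10·11 = 110, so 110 ∣ s. Since 22 ∣ 110, it follows that 22 ∣ s.

Only the reverse direction holds.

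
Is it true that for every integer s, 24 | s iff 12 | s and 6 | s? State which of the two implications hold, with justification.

Forward direction. If 24 ∣ s, write s = 24q. Since 24 = 2·12, s = 12·(2q), so 12 ∣ s; and since 24 = 4·6, s = 6·(4q), so 6 ∣ s.

Converse. This fails: take s = 12. Both 12 ∣ 12 and 6 ∣ 12, yet 12 is not a multiple of 24 (since 12 = 0·24 + 12), so 24 ∤ 12.

Not equivalent: only (⇒) holds.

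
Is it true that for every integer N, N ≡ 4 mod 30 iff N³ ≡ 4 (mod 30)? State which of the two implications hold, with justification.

Equivalent; both directions hold.

[⇒] Suppose N ≡ 4 mod 30. Write N = 30j + 4. Then (30j + 4)³ = 27000j³ + 10800j² + 1440j + 64 = 30(900j³ + 360j² + 48j + 2) + 4, so N³ ≡ 4 (mod 30).

[⇐] Conversely, suppose N³ ≡ 4 (mod 30). The only residue r in {0, …, 29} with r³ ≡ 4 (mod 30) is r = 4, so N ≡ 4 (mod 30).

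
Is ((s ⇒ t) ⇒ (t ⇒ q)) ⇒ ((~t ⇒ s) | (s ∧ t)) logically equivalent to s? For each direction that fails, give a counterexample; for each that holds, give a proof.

Forward direction. This fails. Under s = F, t = T, q = F, the left side is true but the right side is false.

Converse. Assume the antecedent. If s is true, the consequent reduces to true regardless of the other variables. If s is false, the antecedent cannot hold. Either way the consequent holds.

Not equivalent: only (⇐) holds.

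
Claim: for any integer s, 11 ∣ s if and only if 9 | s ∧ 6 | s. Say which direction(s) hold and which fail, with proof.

[⇒] This fails: take s = 11. Certainly 11 ∣ 11, but 9 ∤ 11.

[⇐] This fails: take s = 18. Both 9 ∣ 18 and 6 ∣ 18, yet 18 is not a multiple of 11 (since 18 = 1·11 + 7), so 11 ∤ 18.

Both directions fail.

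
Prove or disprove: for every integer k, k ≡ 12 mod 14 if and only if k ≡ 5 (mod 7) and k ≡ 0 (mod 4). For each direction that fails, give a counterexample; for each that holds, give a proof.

(→) This fails: k = 26 gives 26 ≡ 12 (mod 14) but 26 ≡ 2 (mod 4), so the conjunction on the right does not hold.

(←) Conversely, if k ≡ 5 (mod 7) and k ≡ 0 (mod 4), then by the Chinese remainder theorem k ≡ 12 (mod 28). Since 12 ≡ 12 (mod 14) and 14 ∣ 28, we get k ≡ 12 (mod 14).

(⇒) fails; (⇐) holds.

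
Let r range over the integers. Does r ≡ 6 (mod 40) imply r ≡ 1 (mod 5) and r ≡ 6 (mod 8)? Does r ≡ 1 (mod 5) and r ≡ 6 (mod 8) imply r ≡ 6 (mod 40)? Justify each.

[⇒] Suppose r ≡ 6 (mod 40); write r = 40j + 6. Since 5 ∣ 40, reducing mod 5 gives r ≡ 6 ≡ 1 (mod 5); since 8 ∣ 40, reducing mod 8 gives r ≡ 6 (mod 8).

[⇐] Conversely, if r ≡ 1 (mod 5) and r ≡ 6 (mod 8), then by the Chinese remainder theorem r ≡ 6 (mod 40). This is exactly r ≡ 6 (mod 40).

Both directions hold; the statement is true.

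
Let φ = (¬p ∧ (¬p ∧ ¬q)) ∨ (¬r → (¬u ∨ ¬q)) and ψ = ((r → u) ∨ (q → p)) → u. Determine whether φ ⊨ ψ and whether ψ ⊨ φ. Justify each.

(⇒) fails and (⇐) fails.

(⟹) This fails. Under q = F, r = F, p = F, u = F, the left side is true but the right side is false.

(⟸) This fails. Under q = T, r = F, p = F, u = T, the left side is false but the right side is true.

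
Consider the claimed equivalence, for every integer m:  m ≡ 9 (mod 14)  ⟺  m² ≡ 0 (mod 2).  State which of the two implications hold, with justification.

(⇒) This fails: take m = 9. Then 9 ≡ 9 (mod 14), but 9² = 81 ≡ 1 (mod 2), not 0.

(⇐) This fails: take m = 0. Then 0² = 0 ≡ 0 (mod 2), yet 0 ≡ 0 (mod 14), not 9.

Both directions fail.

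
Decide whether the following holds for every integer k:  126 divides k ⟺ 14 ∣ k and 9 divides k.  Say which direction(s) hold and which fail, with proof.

Equivalent; both directions hold.

Converse. Suppose 14 ∣ k and 9 ∣ k. Any common multiple of 14 and 9 is a multiple of their lcm; here gcd(14, 9) = 1, so lcm(14, 9) = 14·9 = 126, so 126 ∣ k.

Forward direction. If 126 ∣ k, write k = 126q. Since 126 = 9·14, k = 14·(9q), so 14 ∣ k; and since 126 = 14·9, k = 9·(14q), so 9 ∣ k.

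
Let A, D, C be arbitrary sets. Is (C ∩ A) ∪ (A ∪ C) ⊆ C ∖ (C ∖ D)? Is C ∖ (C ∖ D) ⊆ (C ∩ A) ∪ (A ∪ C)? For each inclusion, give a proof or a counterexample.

Forward inclusion. This inclusion fails. Take A = {1}, D = ∅, C = ∅; then 1 ∈ (C ∩ A) ∪ (A ∪ C) but 1 ∉ C ∖ (C ∖ D).

Reverse inclusion. Let x ∈ C ∖ (C ∖ D). Then either x ∈ D ∩ C and x ∉ A; or x ∈ A ∩ D ∩ C. In each case x ∈ (C ∩ A) ∪ (A ∪ C), so C ∖ (C ∖ D) ⊆ (C ∩ A) ∪ (A ∪ C).

(⊆) fails; (⊇) holds.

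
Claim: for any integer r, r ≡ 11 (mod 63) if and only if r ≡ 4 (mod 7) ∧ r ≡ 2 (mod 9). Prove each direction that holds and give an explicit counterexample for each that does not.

Equivalent; both directions hold.

(→) Suppose r ≡ 11 (mod 63); write r = 63j + 11. Since 7 ∣ 63, reducing mod 7 gives r ≡ 11 ≡ 4 (mod 7); since 9 ∣ 63, reducing mod 9 gives r ≡ 11 ≡ 2 (mod 9).

(←) Conversely, if r ≡ 4 (mod 7) and r ≡ 2 (mod 9), then by the Chinese remainder theorem r ≡ 11 (mod 63). This is exactly r ≡ 11 (mod 63).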